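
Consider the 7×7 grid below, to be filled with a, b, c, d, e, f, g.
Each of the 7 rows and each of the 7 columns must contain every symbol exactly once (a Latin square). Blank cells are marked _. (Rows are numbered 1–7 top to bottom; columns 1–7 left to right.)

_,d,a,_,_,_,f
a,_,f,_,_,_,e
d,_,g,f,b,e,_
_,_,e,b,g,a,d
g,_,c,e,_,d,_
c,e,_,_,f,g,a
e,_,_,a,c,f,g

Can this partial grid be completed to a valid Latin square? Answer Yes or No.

Yes

No row or column among the givens repeats a symbol, and propagating forced cells runs into no contradiction.
One valid completion exists (for instance, b d a g e c f / a g f c d b e / d a g f b e c / f c e b g a d / g f c e a d b / c e b d f g a / e b d a c f g).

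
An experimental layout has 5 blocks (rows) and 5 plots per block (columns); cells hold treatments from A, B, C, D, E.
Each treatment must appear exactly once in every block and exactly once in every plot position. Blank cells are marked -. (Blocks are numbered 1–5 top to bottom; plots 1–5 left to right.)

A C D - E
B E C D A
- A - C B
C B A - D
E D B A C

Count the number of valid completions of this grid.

1

Block 1, plot 4: eliminating its block and plot leaves {B}.
Block 3, plot 1: eliminating its block and plot leaves {D}.
Block 3, plot 3: eliminating its block and plot leaves {E}.
Block 4, plot 4: eliminating its block and plot leaves {E}.
Only one assignment across all blanks avoids any block or plot repeat, giving 1 completion.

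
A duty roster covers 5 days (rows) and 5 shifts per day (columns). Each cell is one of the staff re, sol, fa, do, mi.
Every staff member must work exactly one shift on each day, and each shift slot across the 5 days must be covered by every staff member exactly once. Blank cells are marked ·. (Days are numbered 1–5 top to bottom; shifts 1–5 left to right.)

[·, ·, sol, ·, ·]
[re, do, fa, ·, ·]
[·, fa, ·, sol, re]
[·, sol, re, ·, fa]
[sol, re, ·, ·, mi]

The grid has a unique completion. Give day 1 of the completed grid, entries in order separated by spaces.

fa mi sol re do

Day 1, shift 2: day 1 has {sol} and shift 2 has {re, sol, fa, do}, leaving only mi.
Day 1, shift 5: day 1 has {sol, mi} and shift 5 has {re, fa, mi}, leaving only do.
Day 1, shift 1: day 1 has {sol, do, mi} and shift 1 has {re, sol}, leaving only fa.
Day 1, shift 4: day 1 has {sol, fa, do, mi} and shift 4 has {sol}, leaving only re.
So day 1 reads: fa mi sol re do.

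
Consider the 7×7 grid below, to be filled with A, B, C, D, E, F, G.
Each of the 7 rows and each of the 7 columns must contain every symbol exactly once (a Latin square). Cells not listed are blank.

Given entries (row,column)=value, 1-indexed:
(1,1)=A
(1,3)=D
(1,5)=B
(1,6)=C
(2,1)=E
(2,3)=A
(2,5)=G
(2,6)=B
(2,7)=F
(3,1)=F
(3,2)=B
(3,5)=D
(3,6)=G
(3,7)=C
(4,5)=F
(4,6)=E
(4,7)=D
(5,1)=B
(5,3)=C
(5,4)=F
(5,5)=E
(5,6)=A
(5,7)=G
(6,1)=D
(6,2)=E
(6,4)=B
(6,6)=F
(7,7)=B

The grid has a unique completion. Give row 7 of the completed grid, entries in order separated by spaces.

C G F E A D B

Row 7, column 6: row 7 has {B} and column 6 has {A, B, C, E, F, G}, leaving only D.
Row 1, column 7: row 1 has {A, B, C, D} and column 7 has {B, C, D, F, G}, leaving only E.
Row 1, column 4: row 1 has {A, B, C, D, E} and column 4 has {B, F}, leaving only G.
Row 1, column 2: row 1 has {A, B, C, D, E, G} and column 2 has {B, E}, leaving only F.
Row 3, column 3: row 3 has {B, C, D, F, G} and column 3 has {A, C, D}, leaving only E.
Row 3, column 4: row 3 has {B, C, D, E, F, G} and column 4 has {B, F, G}, leaving only A.
Row 4, column 4: row 4 has {D, E, F} and column 4 has {A, B, F, G}, leaving only C.
Row 7, column 4: row 7 has {B, D} and column 4 has {A, B, C, F, G}, leaving only E.
Row 2, column 4: row 2 has {A, B, E, F, G} and column 4 has {A, B, C, E, F, G}, leaving only D.
Row 2, column 2: row 2 has {A, B, D, E, F, G} and column 2 has {B, E, F}, leaving only C.
Row 4, column 1: row 4 has {C, D, E, F} and column 1 has {A, B, D, E, F}, leaving only G.
Row 7, column 1: row 7 has {B, D, E} and column 1 has {A, B, D, E, F, G}, leaving only C.
Row 7, column 5: row 7 has {B, C, D, E} and column 5 has {B, D, E, F, G}, leaving only A.
Row 7, column 2: row 7 has {A, B, C, D, E} and column 2 has {B, C, E, F}, leaving only G.
Row 7, column 3: row 7 has {A, B, C, D, E, G} and column 3 has {A, C, D, E}, leaving only F.
So row 7 reads: C G F E A D B.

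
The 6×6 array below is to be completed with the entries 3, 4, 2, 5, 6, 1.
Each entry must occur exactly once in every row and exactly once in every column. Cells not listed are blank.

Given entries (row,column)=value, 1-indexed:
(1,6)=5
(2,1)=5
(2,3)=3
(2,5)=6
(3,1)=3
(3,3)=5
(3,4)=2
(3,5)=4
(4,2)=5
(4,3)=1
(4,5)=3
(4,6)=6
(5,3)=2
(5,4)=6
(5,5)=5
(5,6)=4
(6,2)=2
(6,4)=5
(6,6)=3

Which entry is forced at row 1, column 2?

Row 3, column 6: row 3 has {3, 4, 2, 5} and column 6 has {3, 4, 5, 6}, leaving only 1.
Row 2, column 6: row 2 has {3, 5, 6} and column 6 has {3, 4, 5, 6, 1}, leaving only 2.
Row 3, column 2: row 3 has {3, 4, 2, 5, 1} and column 2 has {2, 5}, leaving only 6.
Row 4, column 4: row 4 has {3, 5, 6, 1} and column 4 has {2, 5, 6}, leaving only 4.
Row 2, column 4: row 2 has {3, 2, 5, 6} and column 4 has {4, 2, 5, 6}, leaving only 1.
Row 1, column 4: row 1 has {5} and column 4 has {4, 2, 5, 6, 1}, leaving only 3.
Row 2, column 2: row 2 has {3, 2, 5, 6, 1} and column 2 has {2, 5, 6}, leaving only 4.
Row 1 already has {3, 5} and column 2 already has {4, 2, 5, 6}, so row 1, column 2 must be 1.

1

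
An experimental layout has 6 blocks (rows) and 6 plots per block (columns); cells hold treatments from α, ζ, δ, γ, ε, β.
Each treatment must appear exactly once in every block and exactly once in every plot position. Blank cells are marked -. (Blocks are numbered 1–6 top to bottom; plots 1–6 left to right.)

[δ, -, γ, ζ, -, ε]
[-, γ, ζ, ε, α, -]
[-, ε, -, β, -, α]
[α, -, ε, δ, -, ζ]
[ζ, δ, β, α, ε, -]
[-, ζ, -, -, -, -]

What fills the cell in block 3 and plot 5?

Block 1, plot 5: block 1 has {ζ, δ, γ, ε} and plot 5 has {α, ε}, leaving only β.
Block 1, plot 2: block 1 has {ζ, δ, γ, ε, β} and plot 2 has {ζ, δ, γ, ε}, leaving only α.
Block 2, plot 1: block 2 has {α, ζ, γ, ε} and plot 1 has {α, ζ, δ}, leaving only β.
Block 2, plot 6: block 2 has {α, ζ, γ, ε, β} and plot 6 has {α, ζ, ε}, leaving only δ.
Block 3, plot 1: block 3 has {α, ε, β} and plot 1 has {α, ζ, δ, β}, leaving only γ.
Block 3, plot 3: block 3 has {α, γ, ε, β} and plot 3 has {ζ, γ, ε, β}, leaving only δ.
Block 3 already has {α, δ, γ, ε, β} and plot 5 already has {α, ε, β}, so block 3, plot 5 must be ζ.

ζ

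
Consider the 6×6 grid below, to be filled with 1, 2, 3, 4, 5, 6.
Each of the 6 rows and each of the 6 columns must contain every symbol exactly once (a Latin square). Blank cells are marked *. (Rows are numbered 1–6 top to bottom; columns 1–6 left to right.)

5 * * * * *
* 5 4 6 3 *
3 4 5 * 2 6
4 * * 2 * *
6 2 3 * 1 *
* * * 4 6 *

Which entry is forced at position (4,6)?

Row 1, column 5: row 1 has {5} and column 5 has {1, 2, 3, 6}, leaving only 4.
Row 3, column 4: row 3 has {2, 3, 4, 5, 6} and column 4 has {2, 4, 6}, leaving only 1.
Row 1, column 4: row 1 has {4, 5} and column 4 has {1, 2, 4, 6}, leaving only 3.
Row 4, column 5: row 4 has {2, 4} and column 5 has {1, 2, 3, 4, 6}, leaving only 5.
Row 5, column 4: row 5 has {1, 2, 3, 6} and column 4 has {1, 2, 3, 4, 6}, leaving only 5.
Row 5, column 6: row 5 has {1, 2, 3, 5, 6} and column 6 has {6}, leaving only 4.
Row 4, column 6 is narrowed to {1, 3}.
If it were 1, then row 2, column 6 would be left with no valid symbol.
So row 4, column 6 must be 3.

3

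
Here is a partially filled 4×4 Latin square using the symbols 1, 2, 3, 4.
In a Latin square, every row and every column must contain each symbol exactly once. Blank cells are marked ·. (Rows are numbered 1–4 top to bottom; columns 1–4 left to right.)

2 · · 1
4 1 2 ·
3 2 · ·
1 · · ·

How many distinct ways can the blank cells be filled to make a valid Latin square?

Row 1, column 2: eliminating its row and column leaves {3, 4}.
Row 1, column 3: eliminating its row and column leaves {3, 4}.
Row 2, column 4: eliminating its row and column leaves {3}.
Row 3, column 3: eliminating its row and column leaves {1, 4}.
Row 3, column 4: eliminating its row and column leaves {4}.
Row 4, column 2: eliminating its row and column leaves {3, 4}.
Row 4, column 3: eliminating its row and column leaves {3, 4}.
Row 4, column 4: eliminating its row and column leaves {2, 3, 4}.
Enumerating the assignments across these blanks that avoid any row or column repeat gives 2 completions.

2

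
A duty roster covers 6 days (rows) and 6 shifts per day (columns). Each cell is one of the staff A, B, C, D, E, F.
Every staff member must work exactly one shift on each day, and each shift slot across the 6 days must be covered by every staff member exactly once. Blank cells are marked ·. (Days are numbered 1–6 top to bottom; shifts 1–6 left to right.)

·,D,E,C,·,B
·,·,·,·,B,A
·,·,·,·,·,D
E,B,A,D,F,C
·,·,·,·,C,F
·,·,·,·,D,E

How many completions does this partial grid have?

Day 1, shift 1: eliminating its day and shift leaves {A, F}.
Day 1, shift 5: eliminating its day and shift leaves {A}.
Day 2, shift 1: eliminating its day and shift leaves {C, D, F}.
Day 2, shift 2: eliminating its day and shift leaves {C, E, F}.
Day 2, shift 3: eliminating its day and shift leaves {C, D, F}.
Day 2, shift 4: eliminating its day and shift leaves {E, F}.
Day 3, shift 1: eliminating its day and shift leaves {A, B, C, F}.
Day 3, shift 2: eliminating its day and shift leaves {A, C, E, F}.
Day 3, shift 3: eliminating its day and shift leaves {B, C, F}.
Day 3, shift 4: eliminating its day and shift leaves {A, B, E, F}.
Day 3, shift 5: eliminating its day and shift leaves {A, E}.
Day 5, shift 1: eliminating its day and shift leaves {A, B, D}.
Day 5, shift 2: eliminating its day and shift leaves {A, E}.
Day 5, shift 3: eliminating its day and shift leaves {B, D}.
Day 5, shift 4: eliminating its day and shift leaves {A, B, E}.
Day 6, shift 1: eliminating its day and shift leaves {A, B, C, F}.
Day 6, shift 2: eliminating its day and shift leaves {A, C, F}.
Day 6, shift 3: eliminating its day and shift leaves {B, C, F}.
Day 6, shift 4: eliminating its day and shift leaves {A, B, F}.
Enumerating the assignments across these blanks that avoid any day or shift repeat gives 20 completions.

20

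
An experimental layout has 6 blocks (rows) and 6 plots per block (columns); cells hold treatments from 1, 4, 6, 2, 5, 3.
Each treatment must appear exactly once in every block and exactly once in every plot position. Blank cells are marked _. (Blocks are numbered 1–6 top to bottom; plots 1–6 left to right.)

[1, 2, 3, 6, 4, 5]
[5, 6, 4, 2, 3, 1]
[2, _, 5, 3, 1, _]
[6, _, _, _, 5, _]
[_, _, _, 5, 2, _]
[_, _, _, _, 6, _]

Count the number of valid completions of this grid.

3

Block 3, plot 2: eliminating its block and plot leaves {4}.
Block 3, plot 6: eliminating its block and plot leaves {4, 6}.
Block 4, plot 2: eliminating its block and plot leaves {1, 4, 3}.
Block 4, plot 3: eliminating its block and plot leaves {1, 2}.
Block 4, plot 4: eliminating its block and plot leaves {1, 4}.
Block 4, plot 6: eliminating its block and plot leaves {4, 2, 3}.
Block 5, plot 1: eliminating its block and plot leaves {4, 3}.
Block 5, plot 2: eliminating its block and plot leaves {1, 4, 3}.
Block 5, plot 3: eliminating its block and plot leaves {1, 6}.
Block 5, plot 6: eliminating its block and plot leaves {4, 6, 3}.
Block 6, plot 1: eliminating its block and plot leaves {4, 3}.
Block 6, plot 2: eliminating its block and plot leaves {1, 4, 5, 3}.
Block 6, plot 3: eliminating its block and plot leaves {1, 2}.
Block 6, plot 4: eliminating its block and plot leaves {1, 4}.
Block 6, plot 6: eliminating its block and plot leaves {4, 2, 3}.
Enumerating the assignments across these blanks that avoid any block or plot repeat gives 3 completions.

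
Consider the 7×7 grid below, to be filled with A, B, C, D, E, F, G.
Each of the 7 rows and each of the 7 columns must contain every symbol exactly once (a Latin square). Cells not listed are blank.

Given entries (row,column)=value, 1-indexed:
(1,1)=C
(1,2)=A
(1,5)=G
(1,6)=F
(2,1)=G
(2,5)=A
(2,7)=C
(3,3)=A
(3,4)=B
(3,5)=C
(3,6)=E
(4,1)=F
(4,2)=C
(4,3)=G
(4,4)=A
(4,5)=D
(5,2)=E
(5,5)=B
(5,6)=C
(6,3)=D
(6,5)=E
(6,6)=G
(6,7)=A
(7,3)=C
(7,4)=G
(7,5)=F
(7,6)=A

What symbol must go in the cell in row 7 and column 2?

D

Row 3, column 1: row 3 has {A, B, C, E} and column 1 has {C, F, G}, leaving only D.
Row 4, column 6: row 4 has {A, C, D, F, G} and column 6 has {A, C, E, F, G}, leaving only B.
Row 2, column 6: row 2 has {A, C, G} and column 6 has {A, B, C, E, F, G}, leaving only D.
Row 4, column 7: row 4 has {A, B, C, D, F, G} and column 7 has {A, C}, leaving only E.
Row 5, column 1: row 5 has {B, C, E} and column 1 has {C, D, F, G}, leaving only A.
Row 5, column 3: row 5 has {A, B, C, E} and column 3 has {A, C, D, G}, leaving only F.
Row 5, column 4: row 5 has {A, B, C, E, F} and column 4 has {A, B, G}, leaving only D.
Row 1, column 4: row 1 has {A, C, F, G} and column 4 has {A, B, D, G}, leaving only E.
Row 1, column 3: row 1 has {A, C, E, F, G} and column 3 has {A, C, D, F, G}, leaving only B.
Row 1, column 7: row 1 has {A, B, C, E, F, G} and column 7 has {A, C, E}, leaving only D.
Row 2, column 3: row 2 has {A, C, D, G} and column 3 has {A, B, C, D, F, G}, leaving only E.
Row 2, column 4: row 2 has {A, C, D, E, G} and column 4 has {A, B, D, E, G}, leaving only F.
Row 2, column 2: row 2 has {A, C, D, E, F, G} and column 2 has {A, C, E}, leaving only B.
Row 7 already has {A, C, F, G} and column 2 already has {A, B, C, E}, so row 7, column 2 must be D.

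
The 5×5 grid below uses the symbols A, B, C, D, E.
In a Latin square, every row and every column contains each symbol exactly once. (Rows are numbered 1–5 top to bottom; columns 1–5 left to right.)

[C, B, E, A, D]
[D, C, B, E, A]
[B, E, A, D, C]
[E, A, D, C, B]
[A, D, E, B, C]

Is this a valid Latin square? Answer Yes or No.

No

Every row is a permutation, but column 5 contains C twice (at rows 3 and 5).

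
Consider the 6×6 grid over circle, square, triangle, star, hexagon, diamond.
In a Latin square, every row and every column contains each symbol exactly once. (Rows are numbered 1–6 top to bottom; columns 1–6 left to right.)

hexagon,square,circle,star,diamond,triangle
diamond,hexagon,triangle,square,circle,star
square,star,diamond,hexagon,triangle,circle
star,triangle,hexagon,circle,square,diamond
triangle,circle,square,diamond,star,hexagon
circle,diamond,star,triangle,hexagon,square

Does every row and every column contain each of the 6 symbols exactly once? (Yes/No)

Yes

Each row is a permutation of the 6 symbols, and so is each column.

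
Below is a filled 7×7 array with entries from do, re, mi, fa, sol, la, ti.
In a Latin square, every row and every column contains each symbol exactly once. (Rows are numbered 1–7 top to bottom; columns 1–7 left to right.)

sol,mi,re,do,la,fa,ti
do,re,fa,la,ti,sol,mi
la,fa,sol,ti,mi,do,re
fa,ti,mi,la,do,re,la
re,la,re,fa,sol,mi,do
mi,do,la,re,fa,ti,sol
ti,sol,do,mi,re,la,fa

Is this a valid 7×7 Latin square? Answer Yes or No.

Row 4 contains la twice (at columns 4 and 7); row 5 is also not a permutation.

No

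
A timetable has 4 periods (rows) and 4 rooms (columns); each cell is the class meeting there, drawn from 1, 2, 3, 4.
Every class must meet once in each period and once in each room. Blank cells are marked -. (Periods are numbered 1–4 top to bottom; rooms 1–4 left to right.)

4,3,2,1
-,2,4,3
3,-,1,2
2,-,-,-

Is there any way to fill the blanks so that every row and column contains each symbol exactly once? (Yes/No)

No period or room among the givens repeats a symbol, and propagating forced cells runs into no contradiction.
One valid completion exists (for instance, 4 3 2 1 / 1 2 4 3 / 3 4 1 2 / 2 1 3 4).

Yes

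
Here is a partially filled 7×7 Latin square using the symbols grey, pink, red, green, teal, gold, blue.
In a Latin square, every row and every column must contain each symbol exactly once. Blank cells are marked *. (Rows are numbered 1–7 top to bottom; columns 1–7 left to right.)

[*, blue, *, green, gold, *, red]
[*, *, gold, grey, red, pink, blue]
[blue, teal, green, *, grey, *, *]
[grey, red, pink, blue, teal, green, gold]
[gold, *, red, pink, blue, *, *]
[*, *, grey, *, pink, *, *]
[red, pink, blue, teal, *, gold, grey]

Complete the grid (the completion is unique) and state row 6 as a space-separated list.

Row 1, column 3: row 1 has {red, green, gold, blue} and column 3 has {grey, pink, red, green, gold, blue}, leaving only teal.
Row 1, column 1: row 1 has {red, green, teal, gold, blue} and column 1 has {grey, red, gold, blue}, leaving only pink.
Row 1, column 6: row 1 has {pink, red, green, teal, gold, blue} and column 6 has {pink, green, gold}, leaving only grey.
Row 2, column 2: row 2 has {grey, pink, red, gold, blue} and column 2 has {pink, red, teal, blue}, leaving only green.
Row 6, column 2: row 6 has {grey, pink} and column 2 has {pink, red, green, teal, blue}, leaving only gold.
Row 6, column 4: row 6 has {grey, pink, gold} and column 4 has {grey, pink, green, teal, blue}, leaving only red.
Row 2, column 1: row 2 has {grey, pink, red, green, gold, blue} and column 1 has {grey, pink, red, gold, blue}, leaving only teal.
Row 6, column 1: row 6 has {grey, pink, red, gold} and column 1 has {grey, pink, red, teal, gold, blue}, leaving only green.
Row 6, column 7: row 6 has {grey, pink, red, green, gold} and column 7 has {grey, red, gold, blue}, leaving only teal.
Row 6, column 6: row 6 has {grey, pink, red, green, teal, gold} and column 6 has {grey, pink, green, gold}, leaving only blue.
So row 6 reads: green gold grey red pink blue teal.

green gold grey red pink blue teal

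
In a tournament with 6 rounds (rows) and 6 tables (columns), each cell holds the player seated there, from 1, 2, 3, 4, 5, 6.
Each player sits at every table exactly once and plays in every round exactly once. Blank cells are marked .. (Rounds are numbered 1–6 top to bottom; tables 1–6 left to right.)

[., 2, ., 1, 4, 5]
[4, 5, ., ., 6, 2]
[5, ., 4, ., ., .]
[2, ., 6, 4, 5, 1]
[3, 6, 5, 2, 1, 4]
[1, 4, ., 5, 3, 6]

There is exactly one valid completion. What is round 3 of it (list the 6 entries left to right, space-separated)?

5 1 4 6 2 3

Round 3, table 5: round 3 has {4, 5} and table 5 has {1, 3, 4, 5, 6}, leaving only 2.
Round 3, table 6: round 3 has {2, 4, 5} and table 6 has {1, 2, 4, 5, 6}, leaving only 3.
Round 3, table 2: round 3 has {2, 3, 4, 5} and table 2 has {2, 4, 5, 6}, leaving only 1.
Round 3, table 4: round 3 has {1, 2, 3, 4, 5} and table 4 has {1, 2, 4, 5}, leaving only 6.
So round 3 reads: 5 1 4 6 2 3.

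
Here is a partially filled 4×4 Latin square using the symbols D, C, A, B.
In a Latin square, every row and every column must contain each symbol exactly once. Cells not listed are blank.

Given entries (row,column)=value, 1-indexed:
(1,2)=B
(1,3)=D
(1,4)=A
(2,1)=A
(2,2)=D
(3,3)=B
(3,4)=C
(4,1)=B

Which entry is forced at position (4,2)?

C

Row 1, column 1: row 1 has {D, A, B} and column 1 has {A, B}, leaving only C.
Row 2, column 3: row 2 has {D, A} and column 3 has {D, B}, leaving only C.
Row 2, column 4: row 2 has {D, C, A} and column 4 has {C, A}, leaving only B.
Row 3, column 1: row 3 has {C, B} and column 1 has {C, A, B}, leaving only D.
Row 3, column 2: row 3 has {D, C, B} and column 2 has {D, B}, leaving only A.
Row 4 already has {B} and column 2 already has {D, A, B}, so row 4, column 2 must be C.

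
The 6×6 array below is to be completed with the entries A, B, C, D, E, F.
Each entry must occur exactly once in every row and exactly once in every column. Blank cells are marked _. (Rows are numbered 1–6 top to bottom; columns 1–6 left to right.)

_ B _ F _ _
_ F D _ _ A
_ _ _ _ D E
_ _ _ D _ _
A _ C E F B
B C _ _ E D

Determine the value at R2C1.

E

Row 1, column 6: row 1 has {B, F} and column 6 has {A, B, D, E}, leaving only C.
Row 1, column 5: row 1 has {B, C, F} and column 5 has {D, E, F}, leaving only A.
Row 1, column 3: row 1 has {A, B, C, F} and column 3 has {C, D}, leaving only E.
Row 1, column 1: row 1 has {A, B, C, E, F} and column 1 has {A, B}, leaving only D.
Row 3, column 2: row 3 has {D, E} and column 2 has {B, C, F}, leaving only A.
Row 4, column 2: row 4 has {D} and column 2 has {A, B, C, F}, leaving only E.
Row 4, column 6: row 4 has {D, E} and column 6 has {A, B, C, D, E}, leaving only F.
Row 4, column 1: row 4 has {D, E, F} and column 1 has {A, B, D}, leaving only C.
Row 2 already has {A, D, F} and column 1 already has {A, B, C, D}, so row 2, column 1 must be E.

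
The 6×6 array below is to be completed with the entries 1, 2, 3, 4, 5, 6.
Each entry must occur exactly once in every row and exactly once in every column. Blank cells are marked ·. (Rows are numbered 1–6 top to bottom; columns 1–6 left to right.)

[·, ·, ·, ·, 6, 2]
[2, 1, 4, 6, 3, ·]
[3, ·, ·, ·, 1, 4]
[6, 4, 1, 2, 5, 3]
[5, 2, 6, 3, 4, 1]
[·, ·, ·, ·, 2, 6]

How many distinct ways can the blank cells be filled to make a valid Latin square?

Row 1, column 1: eliminating its row and column leaves {1, 4}.
Row 1, column 2: eliminating its row and column leaves {3, 5}.
Row 1, column 3: eliminating its row and column leaves {3, 5}.
Row 1, column 4: eliminating its row and column leaves {1, 4, 5}.
Row 2, column 6: eliminating its row and column leaves {5}.
Row 3, column 2: eliminating its row and column leaves {5, 6}.
Row 3, column 3: eliminating its row and column leaves {2, 5}.
Row 3, column 4: eliminating its row and column leaves {5}.
Row 6, column 1: eliminating its row and column leaves {1, 4}.
Row 6, column 2: eliminating its row and column leaves {3, 5}.
Row 6, column 3: eliminating its row and column leaves {3, 5}.
Row 6, column 4: eliminating its row and column leaves {1, 4, 5}.
Enumerating the assignments across these blanks that avoid any row or column repeat gives 4 completions.

4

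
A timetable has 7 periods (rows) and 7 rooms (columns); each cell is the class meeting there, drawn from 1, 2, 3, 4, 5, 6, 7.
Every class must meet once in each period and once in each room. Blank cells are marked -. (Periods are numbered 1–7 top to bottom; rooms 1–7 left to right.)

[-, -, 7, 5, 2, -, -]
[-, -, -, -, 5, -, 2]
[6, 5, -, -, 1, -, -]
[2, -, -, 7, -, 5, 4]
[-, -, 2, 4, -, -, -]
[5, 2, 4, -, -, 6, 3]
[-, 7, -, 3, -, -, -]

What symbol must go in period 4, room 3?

Period 3, room 3: period 3 has {1, 5, 6} and room 3 has {2, 4, 7}, leaving only 3.
Period 3, room 4: period 3 has {1, 3, 5, 6} and room 4 has {3, 4, 5, 7}, leaving only 2.
Period 3, room 7: period 3 has {1, 2, 3, 5, 6} and room 7 has {2, 3, 4}, leaving only 7.
Period 3, room 6: period 3 has {1, 2, 3, 5, 6, 7} and room 6 has {5, 6}, leaving only 4.
Period 6, room 4: period 6 has {2, 3, 4, 5, 6} and room 4 has {2, 3, 4, 5, 7}, leaving only 1.
Period 2, room 4: period 2 has {2, 5} and room 4 has {1, 2, 3, 4, 5, 7}, leaving only 6.
Period 2, room 3: period 2 has {2, 5, 6} and room 3 has {2, 3, 4, 7}, leaving only 1.
Period 4 already has {2, 4, 5, 7} and room 3 already has {1, 2, 3, 4, 7}, so period 4, room 3 must be 6.

6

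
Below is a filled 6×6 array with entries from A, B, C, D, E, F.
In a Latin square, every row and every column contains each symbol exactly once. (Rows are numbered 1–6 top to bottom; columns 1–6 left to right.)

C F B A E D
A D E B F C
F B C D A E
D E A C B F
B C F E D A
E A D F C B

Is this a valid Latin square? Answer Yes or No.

Each row is a permutation of the 6 symbols, and so is each column.

Yes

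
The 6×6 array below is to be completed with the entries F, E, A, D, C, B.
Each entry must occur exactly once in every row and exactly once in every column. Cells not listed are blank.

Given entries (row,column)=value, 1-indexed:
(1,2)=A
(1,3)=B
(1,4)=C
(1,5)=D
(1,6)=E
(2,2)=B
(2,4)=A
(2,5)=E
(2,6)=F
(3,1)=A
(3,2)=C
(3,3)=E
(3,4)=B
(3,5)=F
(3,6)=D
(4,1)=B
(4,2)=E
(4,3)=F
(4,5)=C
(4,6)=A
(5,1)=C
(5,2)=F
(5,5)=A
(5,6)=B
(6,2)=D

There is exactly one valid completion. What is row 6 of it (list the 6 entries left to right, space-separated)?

Row 6, column 5: row 6 has {D} and column 5 has {F, E, A, D, C}, leaving only B.
Row 6, column 6: row 6 has {D, B} and column 6 has {F, E, A, D, B}, leaving only C.
Row 6, column 3: row 6 has {D, C, B} and column 3 has {F, E, B}, leaving only A.
Row 1, column 1: row 1 has {E, A, D, C, B} and column 1 has {A, C, B}, leaving only F.
Row 6, column 1: row 6 has {A, D, C, B} and column 1 has {F, A, C, B}, leaving only E.
Row 6, column 4: row 6 has {E, A, D, C, B} and column 4 has {A, C, B}, leaving only F.
So row 6 reads: E D A F B C.

E D A F B C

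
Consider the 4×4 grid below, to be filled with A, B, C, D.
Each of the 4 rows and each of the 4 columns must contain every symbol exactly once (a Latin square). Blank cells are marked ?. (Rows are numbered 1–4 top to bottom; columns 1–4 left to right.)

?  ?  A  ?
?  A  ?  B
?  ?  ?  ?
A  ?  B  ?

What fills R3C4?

A

Row 3, column 4 is narrowed to {A, C, D}.
If it were C, then row 4, column 4 would be left with no valid symbol.
If it were D, then row 4, column 4 would be left with no valid symbol.
So row 3, column 4 must be A.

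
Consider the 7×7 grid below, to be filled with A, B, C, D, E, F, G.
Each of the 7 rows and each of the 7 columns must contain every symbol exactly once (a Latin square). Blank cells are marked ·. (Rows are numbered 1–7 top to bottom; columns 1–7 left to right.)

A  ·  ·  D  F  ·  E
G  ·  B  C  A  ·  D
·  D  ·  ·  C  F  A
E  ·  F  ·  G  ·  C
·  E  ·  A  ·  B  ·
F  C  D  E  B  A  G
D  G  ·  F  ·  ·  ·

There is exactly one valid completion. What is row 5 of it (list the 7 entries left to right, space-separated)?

Row 5, column 1: row 5 has {A, B, E} and column 1 has {A, D, E, F, G}, leaving only C.
Row 5, column 3: row 5 has {A, B, C, E} and column 3 has {B, D, F}, leaving only G.
Row 5, column 5: row 5 has {A, B, C, E, G} and column 5 has {A, B, C, F, G}, leaving only D.
Row 5, column 7: row 5 has {A, B, C, D, E, G} and column 7 has {A, C, D, E, G}, leaving only F.
So row 5 reads: C E G A D B F.

C E G A D B F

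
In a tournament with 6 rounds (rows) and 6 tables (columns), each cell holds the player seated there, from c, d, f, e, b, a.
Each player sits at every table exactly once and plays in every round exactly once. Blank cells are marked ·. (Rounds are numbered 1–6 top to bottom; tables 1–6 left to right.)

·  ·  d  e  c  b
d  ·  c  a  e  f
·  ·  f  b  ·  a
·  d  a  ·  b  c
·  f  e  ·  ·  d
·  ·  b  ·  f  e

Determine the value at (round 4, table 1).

Round 1, table 2: round 1 has {c, d, e, b} and table 2 has {d, f}, leaving only a.
Round 1, table 1: round 1 has {c, d, e, b, a} and table 1 has {d}, leaving only f.
Round 4 already has {c, d, b, a} and table 1 already has {d, f}, so round 4, table 1 must be e.

e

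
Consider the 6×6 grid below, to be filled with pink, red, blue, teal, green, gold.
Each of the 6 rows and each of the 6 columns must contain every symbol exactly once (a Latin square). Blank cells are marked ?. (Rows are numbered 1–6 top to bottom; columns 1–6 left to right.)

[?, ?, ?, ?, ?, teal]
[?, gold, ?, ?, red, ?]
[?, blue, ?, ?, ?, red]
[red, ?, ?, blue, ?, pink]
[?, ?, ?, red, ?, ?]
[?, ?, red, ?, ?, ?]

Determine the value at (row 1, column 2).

red

Row 1, column 2 is narrowed to {pink, red, green}.
If it were pink, propagating the remaining blanks reaches a contradiction.
If it were green, then row 6, column 2 would be left with no valid symbol.
So row 1, column 2 must be red.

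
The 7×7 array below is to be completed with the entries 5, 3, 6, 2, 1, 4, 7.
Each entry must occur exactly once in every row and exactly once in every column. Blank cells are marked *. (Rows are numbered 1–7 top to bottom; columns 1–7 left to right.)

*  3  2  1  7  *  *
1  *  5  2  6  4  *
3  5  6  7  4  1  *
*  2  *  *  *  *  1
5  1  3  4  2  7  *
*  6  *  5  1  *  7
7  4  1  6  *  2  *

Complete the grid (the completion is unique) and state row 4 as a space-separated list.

4 2 7 3 5 6 1

Row 4, column 4: row 4 has {2, 1} and column 4 has {5, 6, 2, 1, 4, 7}, leaving only 3.
Row 4, column 5: row 4 has {3, 2, 1} and column 5 has {6, 2, 1, 4, 7}, leaving only 5.
Row 4, column 6: row 4 has {5, 3, 2, 1} and column 6 has {2, 1, 4, 7}, leaving only 6.
Row 4, column 1: row 4 has {5, 3, 6, 2, 1} and column 1 has {5, 3, 1, 7}, leaving only 4.
Row 4, column 3: row 4 has {5, 3, 6, 2, 1, 4} and column 3 has {5, 3, 6, 2, 1}, leaving only 7.
So row 4 reads: 4 2 7 3 5 6 1.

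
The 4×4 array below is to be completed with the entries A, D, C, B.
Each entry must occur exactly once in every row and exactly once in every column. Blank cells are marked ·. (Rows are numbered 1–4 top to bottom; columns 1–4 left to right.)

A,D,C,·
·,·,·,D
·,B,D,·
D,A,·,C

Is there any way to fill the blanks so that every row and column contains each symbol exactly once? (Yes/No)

Yes

No row or column among the givens repeats a symbol, and propagating forced cells runs into no contradiction.
One valid completion exists (for instance, A D C B / B C A D / C B D A / D A B C).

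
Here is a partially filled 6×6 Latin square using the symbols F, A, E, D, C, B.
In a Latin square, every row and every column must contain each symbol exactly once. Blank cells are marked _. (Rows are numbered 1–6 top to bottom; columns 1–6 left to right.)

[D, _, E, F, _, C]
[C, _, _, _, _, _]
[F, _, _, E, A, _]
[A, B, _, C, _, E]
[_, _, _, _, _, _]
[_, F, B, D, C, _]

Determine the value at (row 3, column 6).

Row 1, column 2: row 1 has {F, E, D, C} and column 2 has {F, B}, leaving only A.
Row 1, column 5: row 1 has {F, A, E, D, C} and column 5 has {A, C}, leaving only B.
Row 6, column 1: row 6 has {F, D, C, B} and column 1 has {F, A, D, C}, leaving only E.
Row 5, column 1: row 5 has {} and column 1 has {F, A, E, D, C}, leaving only B.
Row 5, column 4: row 5 has {B} and column 4 has {F, E, D, C}, leaving only A.
Row 2, column 4: row 2 has {C} and column 4 has {F, A, E, D, C}, leaving only B.
Row 6, column 6: row 6 has {F, E, D, C, B} and column 6 has {E, C}, leaving only A.
Row 3, column 6 is narrowed to {D, B}.
If it were D, then row 5, column 6 would be left with no valid symbol.
So row 3, column 6 must be B.

B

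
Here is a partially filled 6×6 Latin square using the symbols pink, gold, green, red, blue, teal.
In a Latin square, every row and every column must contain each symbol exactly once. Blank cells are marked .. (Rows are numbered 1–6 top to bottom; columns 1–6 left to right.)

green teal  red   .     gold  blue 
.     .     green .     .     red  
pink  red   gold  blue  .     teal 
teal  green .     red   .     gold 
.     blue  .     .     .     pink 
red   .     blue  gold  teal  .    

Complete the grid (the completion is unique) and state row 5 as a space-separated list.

Row 5, column 1: row 5 has {pink, blue} and column 1 has {pink, green, red, teal}, leaving only gold.
Row 5, column 3: row 5 has {pink, gold, blue} and column 3 has {gold, green, red, blue}, leaving only teal.
Row 5, column 4: row 5 has {pink, gold, blue, teal} and column 4 has {gold, red, blue}, leaving only green.
Row 5, column 5: row 5 has {pink, gold, green, blue, teal} and column 5 has {gold, teal}, leaving only red.
So row 5 reads: gold blue teal green red pink.

gold blue teal green red pink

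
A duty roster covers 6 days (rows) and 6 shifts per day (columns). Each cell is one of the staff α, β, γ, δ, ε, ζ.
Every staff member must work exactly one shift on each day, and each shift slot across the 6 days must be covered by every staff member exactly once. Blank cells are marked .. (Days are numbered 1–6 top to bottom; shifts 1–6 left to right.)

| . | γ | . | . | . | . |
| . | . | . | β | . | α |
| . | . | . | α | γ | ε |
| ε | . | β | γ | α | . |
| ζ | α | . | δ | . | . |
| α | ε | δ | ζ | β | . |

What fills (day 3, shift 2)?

Day 1, shift 4: day 1 has {γ} and shift 4 has {α, β, γ, δ, ζ}, leaving only ε.
Day 3, shift 3: day 3 has {α, γ, ε} and shift 3 has {β, δ}, leaving only ζ.
Day 1, shift 3: day 1 has {γ, ε} and shift 3 has {β, δ, ζ}, leaving only α.
Day 5, shift 5: day 5 has {α, δ, ζ} and shift 5 has {α, β, γ}, leaving only ε.
Day 5, shift 3: day 5 has {α, δ, ε, ζ} and shift 3 has {α, β, δ, ζ}, leaving only γ.
Day 2, shift 3: day 2 has {α, β} and shift 3 has {α, β, γ, δ, ζ}, leaving only ε.
Day 5, shift 6: day 5 has {α, γ, δ, ε, ζ} and shift 6 has {α, ε}, leaving only β.
Day 6, shift 6: day 6 has {α, β, δ, ε, ζ} and shift 6 has {α, β, ε}, leaving only γ.
Day 3, shift 2 is narrowed to {β, δ}.
If it were δ, then day 4, shift 2 would be left with no valid symbol.
So day 3, shift 2 must be β.

β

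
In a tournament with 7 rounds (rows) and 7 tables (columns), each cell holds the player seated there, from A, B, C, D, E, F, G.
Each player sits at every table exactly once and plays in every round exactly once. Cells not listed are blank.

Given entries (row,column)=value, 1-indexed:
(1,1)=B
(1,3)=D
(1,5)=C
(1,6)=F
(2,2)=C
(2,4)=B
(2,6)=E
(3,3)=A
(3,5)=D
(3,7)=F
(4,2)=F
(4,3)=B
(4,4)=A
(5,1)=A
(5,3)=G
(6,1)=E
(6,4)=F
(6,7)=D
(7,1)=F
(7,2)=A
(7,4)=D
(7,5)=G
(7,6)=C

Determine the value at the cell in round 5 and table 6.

B

Round 2, table 3: round 2 has {B, C, E} and table 3 has {A, B, D, G}, leaving only F.
Round 2, table 5: round 2 has {B, C, E, F} and table 5 has {C, D, G}, leaving only A.
Round 2, table 7: round 2 has {A, B, C, E, F} and table 7 has {D, F}, leaving only G.
Round 2, table 1: round 2 has {A, B, C, E, F, G} and table 1 has {A, B, E, F}, leaving only D.
Round 4, table 5: round 4 has {A, B, F} and table 5 has {A, C, D, G}, leaving only E.
Round 4, table 7: round 4 has {A, B, E, F} and table 7 has {D, F, G}, leaving only C.
Round 4, table 1: round 4 has {A, B, C, E, F} and table 1 has {A, B, D, E, F}, leaving only G.
Round 3, table 1: round 3 has {A, D, F} and table 1 has {A, B, D, E, F, G}, leaving only C.
Round 4, table 6: round 4 has {A, B, C, E, F, G} and table 6 has {C, E, F}, leaving only D.
Round 5 already has {A, G} and table 6 already has {C, D, E, F}, so round 5, table 6 must be B.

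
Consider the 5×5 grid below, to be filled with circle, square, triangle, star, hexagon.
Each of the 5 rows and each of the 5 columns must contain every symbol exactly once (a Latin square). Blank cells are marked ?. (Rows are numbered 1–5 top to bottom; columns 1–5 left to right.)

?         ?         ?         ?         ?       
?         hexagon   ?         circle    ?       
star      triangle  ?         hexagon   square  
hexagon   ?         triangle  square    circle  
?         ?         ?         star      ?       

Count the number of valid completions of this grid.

3

Row 1, column 1: eliminating its row and column leaves {circle, square, triangle}.
Row 1, column 2: eliminating its row and column leaves {circle, square, star}.
Row 1, column 3: eliminating its row and column leaves {circle, square, star, hexagon}.
Row 1, column 4: eliminating its row and column leaves {triangle}.
Row 1, column 5: eliminating its row and column leaves {triangle, star, hexagon}.
Row 2, column 1: eliminating its row and column leaves {square, triangle}.
Row 2, column 3: eliminating its row and column leaves {square, star}.
Row 2, column 5: eliminating its row and column leaves {triangle, star}.
Row 3, column 3: eliminating its row and column leaves {circle}.
Row 4, column 2: eliminating its row and column leaves {star}.
Row 5, column 1: eliminating its row and column leaves {circle, square, triangle}.
Row 5, column 2: eliminating its row and column leaves {circle, square}.
Row 5, column 3: eliminating its row and column leaves {circle, square, hexagon}.
Row 5, column 5: eliminating its row and column leaves {triangle, hexagon}.
Enumerating the assignments across these blanks that avoid any row or column repeat gives 3 completions.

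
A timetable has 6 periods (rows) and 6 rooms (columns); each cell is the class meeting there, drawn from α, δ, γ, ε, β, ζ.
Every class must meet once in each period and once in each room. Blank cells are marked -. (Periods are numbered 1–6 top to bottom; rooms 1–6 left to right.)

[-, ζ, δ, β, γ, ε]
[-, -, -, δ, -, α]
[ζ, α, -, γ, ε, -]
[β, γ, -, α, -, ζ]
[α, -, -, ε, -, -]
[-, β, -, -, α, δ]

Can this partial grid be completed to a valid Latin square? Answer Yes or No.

No

Period 1, room 1: period 1 together with room 1 already contain {α, δ, γ, ε, β, ζ} — every symbol — so nothing can go there. The grid has no valid completion.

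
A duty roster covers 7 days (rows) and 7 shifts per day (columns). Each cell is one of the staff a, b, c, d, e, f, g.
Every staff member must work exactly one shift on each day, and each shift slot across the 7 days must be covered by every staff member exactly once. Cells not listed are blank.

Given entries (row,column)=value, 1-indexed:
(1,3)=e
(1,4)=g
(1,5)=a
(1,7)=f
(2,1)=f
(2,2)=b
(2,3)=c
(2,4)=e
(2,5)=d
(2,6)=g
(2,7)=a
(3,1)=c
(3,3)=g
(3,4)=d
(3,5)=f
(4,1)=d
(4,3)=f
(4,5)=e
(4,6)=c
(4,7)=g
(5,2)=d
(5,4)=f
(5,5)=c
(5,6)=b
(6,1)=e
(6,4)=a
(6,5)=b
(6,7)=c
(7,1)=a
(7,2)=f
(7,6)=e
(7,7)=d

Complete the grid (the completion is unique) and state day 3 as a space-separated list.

c e g d f a b

Day 3, shift 6: day 3 has {c, d, f, g} and shift 6 has {b, c, e, g}, leaving only a.
Day 3, shift 2: day 3 has {a, c, d, f, g} and shift 2 has {b, d, f}, leaving only e.
Day 3, shift 7: day 3 has {a, c, d, e, f, g} and shift 7 has {a, c, d, f, g}, leaving only b.
So day 3 reads: c e g d f a b.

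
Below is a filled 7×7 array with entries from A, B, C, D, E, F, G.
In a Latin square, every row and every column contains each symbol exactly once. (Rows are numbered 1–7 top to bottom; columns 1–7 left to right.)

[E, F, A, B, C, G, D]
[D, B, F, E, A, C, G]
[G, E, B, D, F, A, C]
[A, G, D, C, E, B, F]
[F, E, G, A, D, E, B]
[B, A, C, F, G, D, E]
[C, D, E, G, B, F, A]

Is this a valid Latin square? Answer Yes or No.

Column 2 contains E twice (at rows 3 and 5), so it is not a permutation.

No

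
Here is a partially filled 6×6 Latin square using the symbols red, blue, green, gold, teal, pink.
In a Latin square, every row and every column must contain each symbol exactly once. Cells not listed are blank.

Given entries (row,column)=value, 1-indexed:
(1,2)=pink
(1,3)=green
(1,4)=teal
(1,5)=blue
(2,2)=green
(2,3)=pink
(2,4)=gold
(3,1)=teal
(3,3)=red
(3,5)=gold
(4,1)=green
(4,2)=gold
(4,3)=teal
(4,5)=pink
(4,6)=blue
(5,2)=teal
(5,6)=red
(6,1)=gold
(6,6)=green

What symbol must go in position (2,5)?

Row 1, column 1: row 1 has {blue, green, teal, pink} and column 1 has {green, gold, teal}, leaving only red.
Row 1, column 6: row 1 has {red, blue, green, teal, pink} and column 6 has {red, blue, green}, leaving only gold.
Row 2, column 1: row 2 has {green, gold, pink} and column 1 has {red, green, gold, teal}, leaving only blue.
Row 2, column 6: row 2 has {blue, green, gold, pink} and column 6 has {red, blue, green, gold}, leaving only teal.
Row 2 already has {blue, green, gold, teal, pink} and column 5 already has {blue, gold, pink}, so row 2, column 5 must be red.

red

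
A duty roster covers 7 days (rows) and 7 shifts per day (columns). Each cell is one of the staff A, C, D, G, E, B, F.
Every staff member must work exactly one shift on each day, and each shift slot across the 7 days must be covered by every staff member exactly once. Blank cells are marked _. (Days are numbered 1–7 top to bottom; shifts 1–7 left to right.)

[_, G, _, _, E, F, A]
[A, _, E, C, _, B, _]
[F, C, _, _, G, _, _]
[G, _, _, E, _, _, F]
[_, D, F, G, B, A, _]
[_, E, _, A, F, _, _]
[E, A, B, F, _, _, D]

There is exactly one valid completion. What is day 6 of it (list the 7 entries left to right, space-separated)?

B E G A F D C

Day 2, shift 2: day 2 has {A, C, E, B} and shift 2 has {A, C, D, G, E}, leaving only F.
Day 2, shift 5: day 2 has {A, C, E, B, F} and shift 5 has {G, E, B, F}, leaving only D.
Day 2, shift 7: day 2 has {A, C, D, E, B, F} and shift 7 has {A, D, F}, leaving only G.
Day 4, shift 2: day 4 has {G, E, F} and shift 2 has {A, C, D, G, E, F}, leaving only B.
Day 5, shift 1: day 5 has {A, D, G, B, F} and shift 1 has {A, G, E, F}, leaving only C.
Day 5, shift 7: day 5 has {A, C, D, G, B, F} and shift 7 has {A, D, G, F}, leaving only E.
Day 3, shift 7: day 3 has {C, G, F} and shift 7 has {A, D, G, E, F}, leaving only B.
Day 6, shift 7: day 6 has {A, E, F} and shift 7 has {A, D, G, E, B, F}, leaving only C.
Day 3, shift 4: day 3 has {C, G, B, F} and shift 4 has {A, C, G, E, F}, leaving only D.
Day 1, shift 4: day 1 has {A, G, E, F} and shift 4 has {A, C, D, G, E, F}, leaving only B.
Day 1, shift 1: day 1 has {A, G, E, B, F} and shift 1 has {A, C, G, E, F}, leaving only D.
Day 6, shift 1: day 6 has {A, C, E, F} and shift 1 has {A, C, D, G, E, F}, leaving only B.
Day 1, shift 3: day 1 has {A, D, G, E, B, F} and shift 3 has {E, B, F}, leaving only C.
Day 3, shift 3: day 3 has {C, D, G, B, F} and shift 3 has {C, E, B, F}, leaving only A.
Day 3, shift 6: day 3 has {A, C, D, G, B, F} and shift 6 has {A, B, F}, leaving only E.
Day 4, shift 3: day 4 has {G, E, B, F} and shift 3 has {A, C, E, B, F}, leaving only D.
Day 6, shift 3: day 6 has {A, C, E, B, F} and shift 3 has {A, C, D, E, B, F}, leaving only G.
Day 6, shift 6: day 6 has {A, C, G, E, B, F} and shift 6 has {A, E, B, F}, leaving only D.
So day 6 reads: B E G A F D C.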